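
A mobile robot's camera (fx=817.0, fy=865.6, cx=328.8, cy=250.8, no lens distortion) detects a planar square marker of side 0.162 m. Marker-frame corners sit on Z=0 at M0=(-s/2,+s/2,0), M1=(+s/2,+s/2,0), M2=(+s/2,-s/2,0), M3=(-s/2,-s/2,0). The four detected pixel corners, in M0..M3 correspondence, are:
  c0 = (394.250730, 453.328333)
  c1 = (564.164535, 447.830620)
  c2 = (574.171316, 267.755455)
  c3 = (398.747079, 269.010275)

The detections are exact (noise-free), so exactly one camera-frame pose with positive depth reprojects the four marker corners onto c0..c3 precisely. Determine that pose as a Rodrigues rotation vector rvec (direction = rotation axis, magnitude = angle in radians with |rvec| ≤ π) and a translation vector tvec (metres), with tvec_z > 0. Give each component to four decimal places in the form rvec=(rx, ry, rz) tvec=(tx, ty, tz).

rvec=(0.1527, -0.1104, 0.0041) tvec=(0.1416, 0.0950, 0.7461)

Intrinsics K: fx=817.0, fy=865.6, cx=328.8, cy=250.8
Marker side s = 0.162 m; corners in marker frame (Z=0):
  M0 = (-0.0810, +0.0810, 0)
  M1 = (+0.0810, +0.0810, 0)
  M2 = (+0.0810, -0.0810, 0)
  M3 = (-0.0810, -0.0810, 0)
Detected image corners:
  c0 = (394.250730, 453.328333) px
  c1 = (564.164535, 447.830620) px
  c2 = (574.171316, 267.755455) px
  c3 = (398.747079, 269.010275) px
Planar DLT: solve 8×8 A·h = b for H (H[2,2]=1):
  H  [+1136.80338 +53.14126 +483.80533]
  H  [+31.97217 +1197.55717 +360.96034]
  H  [+0.14751 +0.20319 +1.00000]
B = K⁻¹H; ‖b₁‖=1.340225, ‖b₂‖=1.340225; λ = 2/(‖b₁‖+‖b₂‖) = 0.746143, sign → tz>0 ⇒ λ=+0.746143
r₁ = λ·B[:,0] = (+0.99391,-0.00433,+0.11007); r₂ = λ·B[:,1] = (-0.01248,+0.98836,+0.15161)
r₃ = r₁×r₂ = (-0.10944,-0.15206,+0.98229); SVD([r₁ r₂ r₃]) → R = UVᵀ:
  R  [+0.99391 -0.01248 -0.10944]
  R  [-0.00433 +0.98836 -0.15206]
  R  [+0.11007 +0.15161 +0.98229]
t = (+0.14156, +0.09496, +0.74614) m
tr R = 2.964569; θ = arccos((tr R − 1)/2) = 0.188509 rad = 10.801°
axis k = ((R−Rᵀ)₃₂, (R−Rᵀ)₁₃, (R−Rᵀ)₂₁) / (2 sinθ) = (+0.810243, -0.585690, +0.021749)
rvec = θ·k = (+0.152738, -0.110408, +0.004100)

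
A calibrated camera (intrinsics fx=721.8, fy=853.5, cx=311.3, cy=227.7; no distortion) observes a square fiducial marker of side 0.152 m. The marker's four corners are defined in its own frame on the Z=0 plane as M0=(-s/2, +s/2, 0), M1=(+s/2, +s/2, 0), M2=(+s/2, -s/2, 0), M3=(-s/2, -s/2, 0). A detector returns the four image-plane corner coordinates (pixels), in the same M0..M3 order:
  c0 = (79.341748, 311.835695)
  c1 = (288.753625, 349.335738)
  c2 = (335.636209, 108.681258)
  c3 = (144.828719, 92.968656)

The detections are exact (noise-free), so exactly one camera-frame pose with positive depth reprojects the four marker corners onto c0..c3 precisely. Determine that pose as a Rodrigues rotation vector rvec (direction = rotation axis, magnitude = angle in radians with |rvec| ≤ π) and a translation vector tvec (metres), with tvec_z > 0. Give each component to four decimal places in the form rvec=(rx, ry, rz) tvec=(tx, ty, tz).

Intrinsics K: fx=721.8, fy=853.5, cx=311.3, cy=227.7
Marker side s = 0.152 m; corners in marker frame (Z=0):
  M0 = (-0.0760, +0.0760, 0)
  M1 = (+0.0760, +0.0760, 0)
  M2 = (+0.0760, -0.0760, 0)
  M3 = (-0.0760, -0.0760, 0)
Detected image corners:
  c0 = (79.341748, 311.835695) px
  c1 = (288.753625, 349.335738) px
  c2 = (335.636209, 108.681258) px
  c3 = (144.828719, 92.968656) px
Planar DLT: solve 8×8 A·h = b for H (H[2,2]=1):
  H  [+1199.34123 -533.78621 +209.69413]
  H  [+55.35574 +1344.29135 +208.51054]
  H  [-0.53562 -0.76204 +1.00000]
B = K⁻¹H; ‖b₁‖=1.977872, ‖b₂‖=1.977872; λ = 2/(‖b₁‖+‖b₂‖) = 0.505594, sign → tz>0 ⇒ λ=+0.505594
r₁ = λ·B[:,0] = (+0.95689,+0.10504,-0.27080); r₂ = λ·B[:,1] = (-0.20773,+0.89911,-0.38528)
r₃ = r₁×r₂ = (+0.20301,+0.42492,+0.88217); SVD([r₁ r₂ r₃]) → R = UVᵀ:
  R  [+0.95689 -0.20773 +0.20301]
  R  [+0.10504 +0.89911 +0.42492]
  R  [-0.27080 -0.38528 +0.88217]
t = (-0.07117, -0.01137, +0.50559) m
tr R = 2.738171; θ = arccos((tr R − 1)/2) = 0.517446 rad = 29.647°
axis k = ((R−Rᵀ)₃₂, (R−Rᵀ)₁₃, (R−Rᵀ)₂₁) / (2 sinθ) = (-0.818948, +0.478932, +0.316145)
rvec = θ·k = (-0.423761, +0.247821, +0.163588)

rvec=(-0.4238, 0.2478, 0.1636) tvec=(-0.0712, -0.0114, 0.5056)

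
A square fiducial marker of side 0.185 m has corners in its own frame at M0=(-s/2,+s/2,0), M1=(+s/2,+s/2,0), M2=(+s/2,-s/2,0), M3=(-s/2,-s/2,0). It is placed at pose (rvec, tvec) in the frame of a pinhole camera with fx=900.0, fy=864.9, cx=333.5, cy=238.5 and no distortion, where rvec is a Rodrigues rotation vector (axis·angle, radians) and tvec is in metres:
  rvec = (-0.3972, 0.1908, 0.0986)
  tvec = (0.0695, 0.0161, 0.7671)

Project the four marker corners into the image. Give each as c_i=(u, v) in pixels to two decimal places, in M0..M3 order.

c0=(293.77, 348.58) c1=(519.71, 367.40) c2=(531.41, 168.44) c3=(324.02, 160.34)

Intrinsics K: fx=900.0, fy=864.9, cx=333.5, cy=238.5
Marker side s = 0.185 m; corners in marker frame (Z=0):
  M0 = (-0.0925, +0.0925, 0)
  M1 = (+0.0925, +0.0925, 0)
  M2 = (+0.0925, -0.0925, 0)
  M3 = (-0.0925, -0.0925, 0)
rvec = (-0.3972, 0.1908, 0.0986), |rvec| = θ = 0.45155 rad = 25.872°
Rodrigues: sinθ=0.43636, 1−cosθ=0.10023; R = I + sinθ·[k]× + (1−cosθ)·[k]×²:
    [+0.97733 -0.13254 +0.16513]
    [+0.05803 +0.91767 +0.39309]
    [-0.20363 -0.37459 +0.90455]
t = (0.0695, 0.0161, 0.7671) m
M0: Pc = R·M0+t = (-0.03316, +0.09562, +0.75129); u = 900.0·(-0.03316)/0.75129 + 333.5 = 293.7734, v = 864.9·(+0.09562)/0.75129 + 238.5 = 348.5762
M1: Pc = R·M1+t = (+0.14764, +0.10635, +0.71361); u = 900.0·(+0.14764)/0.71361 + 333.5 = 519.7052, v = 864.9·(+0.10635)/0.71361 + 238.5 = 367.3987
M2: Pc = R·M2+t = (+0.17216, -0.06342, +0.78291); u = 900.0·(+0.17216)/0.78291 + 333.5 = 531.4095, v = 864.9·(-0.06342)/0.78291 + 238.5 = 168.4425
M3: Pc = R·M3+t = (-0.00864, -0.07415, +0.82059); u = 900.0·(-0.00864)/0.82059 + 333.5 = 324.0206, v = 864.9·(-0.07415)/0.82059 + 238.5 = 160.3435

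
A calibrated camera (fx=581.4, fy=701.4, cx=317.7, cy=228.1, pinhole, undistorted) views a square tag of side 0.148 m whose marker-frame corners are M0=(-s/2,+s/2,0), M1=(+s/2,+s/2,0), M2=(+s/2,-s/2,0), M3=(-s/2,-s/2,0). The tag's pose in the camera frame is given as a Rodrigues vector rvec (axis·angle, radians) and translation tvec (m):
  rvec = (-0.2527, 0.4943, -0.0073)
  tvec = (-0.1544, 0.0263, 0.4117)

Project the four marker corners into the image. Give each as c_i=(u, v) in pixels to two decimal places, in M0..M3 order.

c0=(14.33, 396.73) c1=(166.82, 409.68) c2=(192.24, 138.57) c3=(47.70, 167.09)

Intrinsics K: fx=581.4, fy=701.4, cx=317.7, cy=228.1
Marker side s = 0.148 m; corners in marker frame (Z=0):
  M0 = (-0.0740, +0.0740, 0)
  M1 = (+0.0740, +0.0740, 0)
  M2 = (+0.0740, -0.0740, 0)
  M3 = (-0.0740, -0.0740, 0)
rvec = (-0.2527, 0.4943, -0.0073), |rvec| = θ = 0.55520 rad = 31.810°
Rodrigues: sinθ=0.52711, 1−cosθ=0.15020; R = I + sinθ·[k]× + (1−cosθ)·[k]×²:
    [+0.88091 -0.05394 +0.47019]
    [-0.06780 +0.96886 +0.23816]
    [-0.46840 -0.24167 +0.84982]
t = (-0.1544, 0.0263, 0.4117) m
M0: Pc = R·M0+t = (-0.22358, +0.10301, +0.42848); u = 581.4·(-0.22358)/0.42848 + 317.7 = 14.3263, v = 701.4·(+0.10301)/0.42848 + 228.1 = 396.7272
M1: Pc = R·M1+t = (-0.09320, +0.09298, +0.35915); u = 581.4·(-0.09320)/0.35915 + 317.7 = 166.8219, v = 701.4·(+0.09298)/0.35915 + 228.1 = 409.6792
M2: Pc = R·M2+t = (-0.08522, -0.05041, +0.39492); u = 581.4·(-0.08522)/0.39492 + 317.7 = 192.2386, v = 701.4·(-0.05041)/0.39492 + 228.1 = 138.5653
M3: Pc = R·M3+t = (-0.21560, -0.04038, +0.46425); u = 581.4·(-0.21560)/0.46425 + 317.7 = 47.6968, v = 701.4·(-0.04038)/0.46425 + 228.1 = 167.0947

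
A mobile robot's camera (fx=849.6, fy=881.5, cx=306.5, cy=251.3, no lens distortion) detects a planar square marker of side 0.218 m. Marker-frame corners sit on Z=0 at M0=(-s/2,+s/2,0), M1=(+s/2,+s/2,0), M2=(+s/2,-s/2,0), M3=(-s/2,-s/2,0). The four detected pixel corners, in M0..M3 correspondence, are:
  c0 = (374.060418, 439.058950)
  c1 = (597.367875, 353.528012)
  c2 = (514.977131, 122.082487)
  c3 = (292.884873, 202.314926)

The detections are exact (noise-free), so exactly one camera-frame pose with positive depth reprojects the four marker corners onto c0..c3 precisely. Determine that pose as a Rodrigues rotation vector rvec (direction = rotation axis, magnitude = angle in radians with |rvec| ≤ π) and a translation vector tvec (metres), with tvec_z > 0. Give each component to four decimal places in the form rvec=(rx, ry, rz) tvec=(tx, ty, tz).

rvec=(-0.0540, -0.0571, -0.3401) tvec=(0.1267, 0.0236, 0.7739)

Intrinsics K: fx=849.6, fy=881.5, cx=306.5, cy=251.3
Marker side s = 0.218 m; corners in marker frame (Z=0):
  M0 = (-0.1090, +0.1090, 0)
  M1 = (+0.1090, +0.1090, 0)
  M2 = (+0.1090, -0.1090, 0)
  M3 = (-0.1090, -0.1090, 0)
Detected image corners:
  c0 = (374.060418, 439.058950) px
  c1 = (597.367875, 353.528012) px
  c2 = (514.977131, 122.082487) px
  c3 = (292.884873, 202.314926) px
Planar DLT: solve 8×8 A·h = b for H (H[2,2]=1):
  H  [+1058.92356 +350.31559 +445.59342]
  H  [-356.65019 +1058.11033 +278.15342]
  H  [+0.08404 -0.05589 +1.00000]
B = K⁻¹H; ‖b₁‖=1.292101, ‖b₂‖=1.292101; λ = 2/(‖b₁‖+‖b₂‖) = 0.773933, sign → tz>0 ⇒ λ=+0.773933
r₁ = λ·B[:,0] = (+0.94115,-0.33167,+0.06504); r₂ = λ·B[:,1] = (+0.33472,+0.94132,-0.04326)
r₃ = r₁×r₂ = (-0.04688,+0.06248,+0.99694); SVD([r₁ r₂ r₃]) → R = UVᵀ:
  R  [+0.94115 +0.33472 -0.04688]
  R  [-0.33167 +0.94132 +0.06248]
  R  [+0.06504 -0.04326 +0.99694]
t = (+0.12671, +0.02358, +0.77393) m
tr R = 2.879419; θ = arccos((tr R − 1)/2) = 0.349016 rad = 19.997°
axis k = ((R−Rᵀ)₃₂, (R−Rᵀ)₁₃, (R−Rᵀ)₂₁) / (2 sinθ) = (-0.154599, -0.163631, -0.974333)
rvec = θ·k = (-0.053958, -0.057110, -0.340058)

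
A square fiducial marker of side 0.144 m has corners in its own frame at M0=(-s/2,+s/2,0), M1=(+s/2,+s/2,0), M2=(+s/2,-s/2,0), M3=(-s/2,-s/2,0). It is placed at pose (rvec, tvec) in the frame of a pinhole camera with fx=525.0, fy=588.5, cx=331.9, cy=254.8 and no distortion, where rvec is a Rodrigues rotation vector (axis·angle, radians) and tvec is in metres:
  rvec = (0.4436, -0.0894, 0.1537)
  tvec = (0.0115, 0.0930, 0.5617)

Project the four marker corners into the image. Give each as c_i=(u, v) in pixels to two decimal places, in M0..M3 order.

Intrinsics K: fx=525.0, fy=588.5, cx=331.9, cy=254.8
Marker side s = 0.144 m; corners in marker frame (Z=0):
  M0 = (-0.0720, +0.0720, 0)
  M1 = (+0.0720, +0.0720, 0)
  M2 = (+0.0720, -0.0720, 0)
  M3 = (-0.0720, -0.0720, 0)
rvec = (0.4436, -0.0894, 0.1537), |rvec| = θ = 0.47791 rad = 27.382°
Rodrigues: sinθ=0.45992, 1−cosθ=0.11204; R = I + sinθ·[k]× + (1−cosθ)·[k]×²:
    [+0.98449 -0.16737 -0.05259]
    [+0.12846 +0.89188 -0.43365]
    [+0.11948 +0.42017 +0.89955]
t = (0.0115, 0.0930, 0.5617) m
M0: Pc = R·M0+t = (-0.07143, +0.14797, +0.58335); u = 525.0·(-0.07143)/0.58335 + 331.9 = 267.6112, v = 588.5·(+0.14797)/0.58335 + 254.8 = 404.0726
M1: Pc = R·M1+t = (+0.07033, +0.16646, +0.60055); u = 525.0·(+0.07033)/0.60055 + 331.9 = 393.3843, v = 588.5·(+0.16646)/0.60055 + 254.8 = 417.9232
M2: Pc = R·M2+t = (+0.09443, +0.03803, +0.54005); u = 525.0·(+0.09443)/0.54005 + 331.9 = 423.7022, v = 588.5·(+0.03803)/0.54005 + 254.8 = 296.2460
M3: Pc = R·M3+t = (-0.04733, +0.01954, +0.52285); u = 525.0·(-0.04733)/0.52285 + 331.9 = 284.3723, v = 588.5·(+0.01954)/0.52285 + 254.8 = 276.7886

c0=(267.61, 404.07) c1=(393.38, 417.92) c2=(423.70, 296.25) c3=(284.37, 276.79)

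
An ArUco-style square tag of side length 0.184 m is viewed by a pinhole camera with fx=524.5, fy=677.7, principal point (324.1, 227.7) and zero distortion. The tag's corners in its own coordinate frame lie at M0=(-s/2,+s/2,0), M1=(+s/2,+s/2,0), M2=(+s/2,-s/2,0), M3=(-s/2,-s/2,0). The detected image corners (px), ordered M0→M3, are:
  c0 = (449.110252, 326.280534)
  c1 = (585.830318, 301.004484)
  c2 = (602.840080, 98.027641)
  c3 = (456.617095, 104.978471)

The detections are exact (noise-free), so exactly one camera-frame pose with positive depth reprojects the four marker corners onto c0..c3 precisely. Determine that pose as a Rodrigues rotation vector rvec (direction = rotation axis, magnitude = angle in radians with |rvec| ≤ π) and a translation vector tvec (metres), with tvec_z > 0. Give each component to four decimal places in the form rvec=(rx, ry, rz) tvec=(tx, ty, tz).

rvec=(0.2336, -0.3018, -0.0511) tvec=(0.2226, -0.0140, 0.5765)

Intrinsics K: fx=524.5, fy=677.7, cx=324.1, cy=227.7
Marker side s = 0.184 m; corners in marker frame (Z=0):
  M0 = (-0.0920, +0.0920, 0)
  M1 = (+0.0920, +0.0920, 0)
  M2 = (+0.0920, -0.0920, 0)
  M3 = (-0.0920, -0.0920, 0)
Detected image corners:
  c0 = (449.110252, 326.280534) px
  c1 = (585.830318, 301.004484) px
  c2 = (602.840080, 98.027641) px
  c3 = (456.617095, 104.978471) px
Planar DLT: solve 8×8 A·h = b for H (H[2,2]=1):
  H  [+1029.95581 +146.04461 +526.62620]
  H  [+14.44504 +1235.41829 +211.18746]
  H  [+0.50050 +0.40843 +1.00000]
B = K⁻¹H; ‖b₁‖=1.734698, ‖b₂‖=1.734698; λ = 2/(‖b₁‖+‖b₂‖) = 0.576469, sign → tz>0 ⇒ λ=+0.576469
r₁ = λ·B[:,0] = (+0.95372,-0.08465,+0.28852); r₂ = λ·B[:,1] = (+0.01503,+0.97177,+0.23545)
r₃ = r₁×r₂ = (-0.30031,-0.22022,+0.92807); SVD([r₁ r₂ r₃]) → R = UVᵀ:
  R  [+0.95372 +0.01503 -0.30031]
  R  [-0.08465 +0.97177 -0.22022]
  R  [+0.28852 +0.23545 +0.92807]
t = (+0.22259, -0.01405, +0.57647) m
tr R = 2.853568; θ = arccos((tr R − 1)/2) = 0.385038 rad = 22.061°
axis k = ((R−Rᵀ)₃₂, (R−Rᵀ)₁₃, (R−Rᵀ)₂₁) / (2 sinθ) = (+0.606593, -0.783860, -0.132695)
rvec = θ·k = (+0.233562, -0.301816, -0.051093)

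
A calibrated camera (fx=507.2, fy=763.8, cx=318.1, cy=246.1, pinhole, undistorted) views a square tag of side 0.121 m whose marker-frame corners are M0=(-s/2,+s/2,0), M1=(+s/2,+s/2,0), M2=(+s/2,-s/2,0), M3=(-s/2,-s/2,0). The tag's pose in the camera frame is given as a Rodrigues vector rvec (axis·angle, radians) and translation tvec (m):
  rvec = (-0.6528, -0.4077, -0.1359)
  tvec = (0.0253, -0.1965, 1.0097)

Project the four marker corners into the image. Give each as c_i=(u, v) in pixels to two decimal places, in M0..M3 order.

c0=(310.19, 126.41) c1=(366.54, 132.70) c2=(349.16, 71.69) c3=(295.72, 62.85)

Intrinsics K: fx=507.2, fy=763.8, cx=318.1, cy=246.1
Marker side s = 0.121 m; corners in marker frame (Z=0):
  M0 = (-0.0605, +0.0605, 0)
  M1 = (+0.0605, +0.0605, 0)
  M2 = (+0.0605, -0.0605, 0)
  M3 = (-0.0605, -0.0605, 0)
rvec = (-0.6528, -0.4077, -0.1359), |rvec| = θ = 0.78156 rad = 44.780°
Rodrigues: sinθ=0.70439, 1−cosθ=0.29018; R = I + sinθ·[k]× + (1−cosθ)·[k]×²:
    [+0.91226 +0.24892 -0.32530]
    [+0.00395 +0.78878 +0.61466]
    [+0.40959 -0.56202 +0.71859]
t = (0.0253, -0.1965, 1.0097) m
M0: Pc = R·M0+t = (-0.01483, -0.14902, +0.95092); u = 507.2·(-0.01483)/0.95092 + 318.1 = 310.1887, v = 763.8·(-0.14902)/0.95092 + 246.1 = 126.4051
M1: Pc = R·M1+t = (+0.09555, -0.14854, +1.00048); u = 507.2·(+0.09555)/1.00048 + 318.1 = 366.5405, v = 763.8·(-0.14854)/1.00048 + 246.1 = 132.6997
M2: Pc = R·M2+t = (+0.06543, -0.24398, +1.06848); u = 507.2·(+0.06543)/1.06848 + 318.1 = 349.1602, v = 763.8·(-0.24398)/1.06848 + 246.1 = 71.6906
M3: Pc = R·M3+t = (-0.04495, -0.24446, +1.01892); u = 507.2·(-0.04495)/1.01892 + 318.1 = 295.7241, v = 763.8·(-0.24446)/1.01892 + 246.1 = 62.8486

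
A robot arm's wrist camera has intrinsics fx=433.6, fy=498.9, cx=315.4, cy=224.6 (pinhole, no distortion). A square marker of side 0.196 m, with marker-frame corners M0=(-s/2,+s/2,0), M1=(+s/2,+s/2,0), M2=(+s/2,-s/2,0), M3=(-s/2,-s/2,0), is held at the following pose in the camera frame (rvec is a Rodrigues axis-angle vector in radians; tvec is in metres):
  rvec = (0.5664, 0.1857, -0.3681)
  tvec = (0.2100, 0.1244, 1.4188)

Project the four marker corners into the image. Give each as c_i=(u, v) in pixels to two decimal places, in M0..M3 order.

c0=(361.32, 301.17) c1=(417.21, 284.43) c2=(399.86, 231.88) c3=(340.80, 251.77)

Intrinsics K: fx=433.6, fy=498.9, cx=315.4, cy=224.6
Marker side s = 0.196 m; corners in marker frame (Z=0):
  M0 = (-0.0980, +0.0980, 0)
  M1 = (+0.0980, +0.0980, 0)
  M2 = (+0.0980, -0.0980, 0)
  M3 = (-0.0980, -0.0980, 0)
rvec = (0.5664, 0.1857, -0.3681), |rvec| = θ = 0.70056 rad = 40.139°
Rodrigues: sinθ=0.64465, 1−cosθ=0.23552; R = I + sinθ·[k]× + (1−cosθ)·[k]×²:
    [+0.91843 +0.38919 +0.07083]
    [-0.28825 +0.78103 -0.55400]
    [-0.27093 +0.48839 +0.82950]
t = (0.2100, 0.1244, 1.4188) m
M0: Pc = R·M0+t = (+0.15814, +0.22919, +1.49321); u = 433.6·(+0.15814)/1.49321 + 315.4 = 361.3193, v = 498.9·(+0.22919)/1.49321 + 224.6 = 301.1746
M1: Pc = R·M1+t = (+0.33815, +0.17269, +1.44011); u = 433.6·(+0.33815)/1.44011 + 315.4 = 417.2120, v = 498.9·(+0.17269)/1.44011 + 224.6 = 284.4261
M2: Pc = R·M2+t = (+0.26186, +0.01961, +1.34439); u = 433.6·(+0.26186)/1.34439 + 315.4 = 399.8583, v = 498.9·(+0.01961)/1.34439 + 224.6 = 231.8777
M3: Pc = R·M3+t = (+0.08185, +0.07611, +1.39749); u = 433.6·(+0.08185)/1.39749 + 315.4 = 340.7966, v = 498.9·(+0.07611)/1.39749 + 224.6 = 251.7702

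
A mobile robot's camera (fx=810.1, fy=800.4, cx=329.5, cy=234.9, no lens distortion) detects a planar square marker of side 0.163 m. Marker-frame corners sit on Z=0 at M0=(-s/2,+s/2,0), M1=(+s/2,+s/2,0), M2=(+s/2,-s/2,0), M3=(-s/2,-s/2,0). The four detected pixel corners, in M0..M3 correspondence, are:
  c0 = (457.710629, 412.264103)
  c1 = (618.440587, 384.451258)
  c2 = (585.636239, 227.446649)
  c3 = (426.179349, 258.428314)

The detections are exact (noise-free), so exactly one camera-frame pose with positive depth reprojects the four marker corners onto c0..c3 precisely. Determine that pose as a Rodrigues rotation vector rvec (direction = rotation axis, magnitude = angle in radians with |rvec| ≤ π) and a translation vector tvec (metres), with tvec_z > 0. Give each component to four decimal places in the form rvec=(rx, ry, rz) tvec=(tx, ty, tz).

rvec=(-0.0081, 0.1084, -0.1985) tvec=(0.1951, 0.0884, 0.8247)

Intrinsics K: fx=810.1, fy=800.4, cx=329.5, cy=234.9
Marker side s = 0.163 m; corners in marker frame (Z=0):
  M0 = (-0.0815, +0.0815, 0)
  M1 = (+0.0815, +0.0815, 0)
  M2 = (+0.0815, -0.0815, 0)
  M3 = (-0.0815, -0.0815, 0)
Detected image corners:
  c0 = (457.710629, 412.264103) px
  c1 = (618.440587, 384.451258) px
  c2 = (585.636239, 227.446649) px
  c3 = (426.179349, 258.428314) px
Planar DLT: solve 8×8 A·h = b for H (H[2,2]=1):
  H  [+914.61833 +185.41321 +521.11769]
  H  [-221.85923 +946.08934 +320.65827]
  H  [-0.12939 -0.02279 +1.00000]
B = K⁻¹H; ‖b₁‖=1.212542, ‖b₂‖=1.212542; λ = 2/(‖b₁‖+‖b₂‖) = 0.824714, sign → tz>0 ⇒ λ=+0.824714
r₁ = λ·B[:,0] = (+0.97452,-0.19728,-0.10671); r₂ = λ·B[:,1] = (+0.19640,+0.98034,-0.01879)
r₃ = r₁×r₂ = (+0.10832,-0.00265,+0.99411); SVD([r₁ r₂ r₃]) → R = UVᵀ:
  R  [+0.97452 +0.19640 +0.10832]
  R  [-0.19728 +0.98034 -0.00265]
  R  [-0.10671 -0.01879 +0.99411]
t = (+0.19507, +0.08836, +0.82471) m
tr R = 2.948978; θ = arccos((tr R − 1)/2) = 0.226365 rad = 12.970°
axis k = ((R−Rᵀ)₃₂, (R−Rᵀ)₁₃, (R−Rᵀ)₂₁) / (2 sinθ) = (-0.035972, +0.479058, -0.877046)
rvec = θ·k = (-0.008143, +0.108442, -0.198532)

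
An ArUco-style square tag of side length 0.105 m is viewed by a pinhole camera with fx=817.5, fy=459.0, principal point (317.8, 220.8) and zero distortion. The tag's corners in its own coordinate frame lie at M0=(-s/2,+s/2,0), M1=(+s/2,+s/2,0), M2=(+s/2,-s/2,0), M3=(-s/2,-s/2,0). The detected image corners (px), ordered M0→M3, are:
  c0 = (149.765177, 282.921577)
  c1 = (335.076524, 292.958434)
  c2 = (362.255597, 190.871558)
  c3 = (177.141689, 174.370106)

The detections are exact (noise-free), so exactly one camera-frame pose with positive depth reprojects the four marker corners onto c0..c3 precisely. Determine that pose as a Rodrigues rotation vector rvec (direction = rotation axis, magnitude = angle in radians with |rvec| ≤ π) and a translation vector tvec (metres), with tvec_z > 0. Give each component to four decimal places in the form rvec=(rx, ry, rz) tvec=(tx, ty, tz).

rvec=(0.0528, -0.2604, 0.1416) tvec=(-0.0326, 0.0147, 0.4524)

Intrinsics K: fx=817.5, fy=459.0, cx=317.8, cy=220.8
Marker side s = 0.105 m; corners in marker frame (Z=0):
  M0 = (-0.0525, +0.0525, 0)
  M1 = (+0.0525, +0.0525, 0)
  M2 = (+0.0525, -0.0525, 0)
  M3 = (-0.0525, -0.0525, 0)
Detected image corners:
  c0 = (149.765177, 282.921577) px
  c1 = (335.076524, 292.958434) px
  c2 = (362.255597, 190.871558) px
  c3 = (177.141689, 174.370106) px
Planar DLT: solve 8×8 A·h = b for H (H[2,2]=1):
  H  [+1911.21571 -240.66828 +258.80282]
  H  [+261.58265 +1019.65268 +235.68690]
  H  [+0.57519 +0.07456 +1.00000]
B = K⁻¹H; ‖b₁‖=2.210651, ‖b₂‖=2.210651; λ = 2/(‖b₁‖+‖b₂‖) = 0.452356, sign → tz>0 ⇒ λ=+0.452356
r₁ = λ·B[:,0] = (+0.95640,+0.13263,+0.26019); r₂ = λ·B[:,1] = (-0.14628,+0.98867,+0.03373)
r₃ = r₁×r₂ = (-0.25277,-0.07032,+0.96497); SVD([r₁ r₂ r₃]) → R = UVᵀ:
  R  [+0.95640 -0.14628 -0.25277]
  R  [+0.13263 +0.98867 -0.07032]
  R  [+0.26019 +0.03373 +0.96497]
t = (-0.03265, +0.01467, +0.45236) m
tr R = 2.910041; θ = arccos((tr R − 1)/2) = 0.301068 rad = 17.250°
axis k = ((R−Rᵀ)₃₂, (R−Rᵀ)₁₃, (R−Rᵀ)₂₁) / (2 sinθ) = (+0.175434, -0.864902, +0.470284)
rvec = θ·k = (+0.052817, -0.260394, +0.141587)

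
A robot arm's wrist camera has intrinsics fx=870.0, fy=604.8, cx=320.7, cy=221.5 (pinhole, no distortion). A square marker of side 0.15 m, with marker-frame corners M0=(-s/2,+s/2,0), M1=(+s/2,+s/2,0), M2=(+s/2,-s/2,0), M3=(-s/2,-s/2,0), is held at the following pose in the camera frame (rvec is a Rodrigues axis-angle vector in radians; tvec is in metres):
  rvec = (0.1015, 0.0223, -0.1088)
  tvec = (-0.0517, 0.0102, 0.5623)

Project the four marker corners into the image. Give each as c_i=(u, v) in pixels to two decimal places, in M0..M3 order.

c0=(141.15, 319.24) c1=(368.29, 302.81) c2=(343.72, 142.70) c3=(110.65, 160.76)

Intrinsics K: fx=870.0, fy=604.8, cx=320.7, cy=221.5
Marker side s = 0.15 m; corners in marker frame (Z=0):
  M0 = (-0.0750, +0.0750, 0)
  M1 = (+0.0750, +0.0750, 0)
  M2 = (+0.0750, -0.0750, 0)
  M3 = (-0.0750, -0.0750, 0)
rvec = (0.1015, 0.0223, -0.1088), |rvec| = θ = 0.15046 rad = 8.620°
Rodrigues: sinθ=0.14989, 1−cosθ=0.01130; R = I + sinθ·[k]× + (1−cosθ)·[k]×²:
    [+0.99384 +0.10952 +0.01670]
    [-0.10726 +0.98895 -0.10233]
    [-0.02773 +0.09991 +0.99461]
t = (-0.0517, 0.0102, 0.5623) m
M0: Pc = R·M0+t = (-0.11802, +0.09242, +0.57187); u = 870.0·(-0.11802)/0.57187 + 320.7 = 141.1474, v = 604.8·(+0.09242)/0.57187 + 221.5 = 319.2370
M1: Pc = R·M1+t = (+0.03105, +0.07633, +0.56771); u = 870.0·(+0.03105)/0.56771 + 320.7 = 368.2865, v = 604.8·(+0.07633)/0.56771 + 221.5 = 302.8129
M2: Pc = R·M2+t = (+0.01462, -0.07202, +0.55273); u = 870.0·(+0.01462)/0.55273 + 320.7 = 343.7189, v = 604.8·(-0.07202)/0.55273 + 221.5 = 142.6995
M3: Pc = R·M3+t = (-0.13445, -0.05593, +0.55689); u = 870.0·(-0.13445)/0.55689 + 320.7 = 110.6509, v = 604.8·(-0.05593)/0.55689 + 221.5 = 160.7614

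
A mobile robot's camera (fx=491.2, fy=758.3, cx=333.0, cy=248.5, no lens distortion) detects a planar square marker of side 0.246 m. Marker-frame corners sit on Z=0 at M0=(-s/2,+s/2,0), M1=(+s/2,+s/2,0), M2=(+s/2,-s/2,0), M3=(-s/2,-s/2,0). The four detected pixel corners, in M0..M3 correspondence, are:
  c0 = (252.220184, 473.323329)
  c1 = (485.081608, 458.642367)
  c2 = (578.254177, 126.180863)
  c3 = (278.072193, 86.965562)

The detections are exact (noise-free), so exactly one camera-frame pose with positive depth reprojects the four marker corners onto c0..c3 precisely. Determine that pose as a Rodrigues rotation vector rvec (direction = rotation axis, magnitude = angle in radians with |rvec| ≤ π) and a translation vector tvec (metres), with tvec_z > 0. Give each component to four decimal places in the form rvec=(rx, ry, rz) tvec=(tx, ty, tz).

Intrinsics K: fx=491.2, fy=758.3, cx=333.0, cy=248.5
Marker side s = 0.246 m; corners in marker frame (Z=0):
  M0 = (-0.1230, +0.1230, 0)
  M1 = (+0.1230, +0.1230, 0)
  M2 = (+0.1230, -0.1230, 0)
  M3 = (-0.1230, -0.1230, 0)
Detected image corners:
  c0 = (252.220184, 473.323329) px
  c1 = (485.081608, 458.642367) px
  c2 = (578.254177, 126.180863) px
  c3 = (278.072193, 86.965562) px
Planar DLT: solve 8×8 A·h = b for H (H[2,2]=1):
  H  [+1291.16673 +208.28767 +403.52909]
  H  [+197.54979 +1783.72716 +312.21821]
  H  [+0.57019 +1.15411 +1.00000]
B = K⁻¹H; ‖b₁‖=2.314587, ‖b₂‖=2.314587; λ = 2/(‖b₁‖+‖b₂‖) = 0.432043, sign → tz>0 ⇒ λ=+0.432043
r₁ = λ·B[:,0] = (+0.96866,+0.03182,+0.24635); r₂ = λ·B[:,1] = (-0.15483,+0.85288,+0.49862)
r₃ = r₁×r₂ = (-0.19424,-0.52114,+0.83108); SVD([r₁ r₂ r₃]) → R = UVᵀ:
  R  [+0.96866 -0.15483 -0.19424]
  R  [+0.03182 +0.85288 -0.52114]
  R  [+0.24635 +0.49862 +0.83108]
t = (+0.06203, +0.03630, +0.43204) m
tr R = 2.652614; θ = arccos((tr R − 1)/2) = 0.598277 rad = 34.279°
axis k = ((R−Rᵀ)₃₂, (R−Rᵀ)₁₃, (R−Rᵀ)₂₁) / (2 sinθ) = (+0.905296, -0.391130, +0.165703)
rvec = θ·k = (+0.541618, -0.234004, +0.099136)

rvec=(0.5416, -0.2340, 0.0991) tvec=(0.0620, 0.0363, 0.4320)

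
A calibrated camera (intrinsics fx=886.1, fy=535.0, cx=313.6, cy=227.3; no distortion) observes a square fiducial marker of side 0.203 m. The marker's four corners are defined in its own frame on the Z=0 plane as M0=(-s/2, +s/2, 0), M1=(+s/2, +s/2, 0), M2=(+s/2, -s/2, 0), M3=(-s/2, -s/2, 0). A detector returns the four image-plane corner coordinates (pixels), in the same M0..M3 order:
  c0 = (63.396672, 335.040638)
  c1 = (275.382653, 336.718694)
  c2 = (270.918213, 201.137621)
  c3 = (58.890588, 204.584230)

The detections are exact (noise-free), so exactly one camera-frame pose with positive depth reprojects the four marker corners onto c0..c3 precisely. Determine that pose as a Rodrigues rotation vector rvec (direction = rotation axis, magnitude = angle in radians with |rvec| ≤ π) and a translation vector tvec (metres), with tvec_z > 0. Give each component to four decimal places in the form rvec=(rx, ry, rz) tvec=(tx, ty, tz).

Intrinsics K: fx=886.1, fy=535.0, cx=313.6, cy=227.3
Marker side s = 0.203 m; corners in marker frame (Z=0):
  M0 = (-0.1015, +0.1015, 0)
  M1 = (+0.1015, +0.1015, 0)
  M2 = (+0.1015, -0.1015, 0)
  M3 = (-0.1015, -0.1015, 0)
Detected image corners:
  c0 = (63.396672, 335.040638) px
  c1 = (275.382653, 336.718694) px
  c2 = (270.918213, 201.137621) px
  c3 = (58.890588, 204.584230) px
Planar DLT: solve 8×8 A·h = b for H (H[2,2]=1):
  H  [+1012.65236 +22.92959 +165.10658]
  H  [-55.46256 +656.36364 +269.41244]
  H  [-0.18975 +0.00498 +1.00000]
B = K⁻¹H; ‖b₁‖=1.224979, ‖b₂‖=1.224979; λ = 2/(‖b₁‖+‖b₂‖) = 0.816341, sign → tz>0 ⇒ λ=+0.816341
r₁ = λ·B[:,0] = (+0.98775,-0.01882,-0.15490); r₂ = λ·B[:,1] = (+0.01969,+0.99980,+0.00407)
r₃ = r₁×r₂ = (+0.15479,-0.00707,+0.98792); SVD([r₁ r₂ r₃]) → R = UVᵀ:
  R  [+0.98775 +0.01969 +0.15479]
  R  [-0.01882 +0.99980 -0.00707]
  R  [-0.15490 +0.00407 +0.98792]
t = (-0.13680, +0.06426, +0.81634) m
tr R = 2.975471; θ = arccos((tr R − 1)/2) = 0.156779 rad = 8.983°
axis k = ((R−Rᵀ)₃₂, (R−Rᵀ)₁₃, (R−Rᵀ)₂₁) / (2 sinθ) = (+0.035653, +0.991729, -0.123298)
rvec = θ·k = (+0.005590, +0.155483, -0.019331)

rvec=(0.0056, 0.1555, -0.0193) tvec=(-0.1368, 0.0643, 0.8163)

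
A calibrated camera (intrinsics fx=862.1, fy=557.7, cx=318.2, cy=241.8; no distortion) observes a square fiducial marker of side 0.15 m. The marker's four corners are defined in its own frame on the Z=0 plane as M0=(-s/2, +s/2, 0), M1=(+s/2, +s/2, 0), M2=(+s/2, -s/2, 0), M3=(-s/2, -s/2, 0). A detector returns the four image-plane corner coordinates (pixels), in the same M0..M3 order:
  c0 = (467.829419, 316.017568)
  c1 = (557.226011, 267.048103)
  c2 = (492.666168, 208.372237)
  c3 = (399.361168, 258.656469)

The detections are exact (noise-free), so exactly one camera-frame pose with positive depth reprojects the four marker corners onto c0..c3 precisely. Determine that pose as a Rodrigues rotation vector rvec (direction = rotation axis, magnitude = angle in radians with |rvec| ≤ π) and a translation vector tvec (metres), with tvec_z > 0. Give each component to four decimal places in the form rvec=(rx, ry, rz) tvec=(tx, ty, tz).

rvec=(0.2334, -0.1501, -0.6770) tvec=(0.2017, 0.0407, 1.0744)

Intrinsics K: fx=862.1, fy=557.7, cx=318.2, cy=241.8
Marker side s = 0.15 m; corners in marker frame (Z=0):
  M0 = (-0.0750, +0.0750, 0)
  M1 = (+0.0750, +0.0750, 0)
  M2 = (+0.0750, -0.0750, 0)
  M3 = (-0.0750, -0.0750, 0)
Detected image corners:
  c0 = (467.829419, 316.017568) px
  c1 = (557.226011, 267.048103) px
  c2 = (492.666168, 208.372237) px
  c3 = (399.361168, 258.656469) px
Planar DLT: solve 8×8 A·h = b for H (H[2,2]=1):
  H  [+636.20431 +560.09644 +480.07428]
  H  [-315.73682 +450.74579 +262.94694]
  H  [+0.05725 +0.24355 +1.00000]
B = K⁻¹H; ‖b₁‖=0.930792, ‖b₂‖=0.930792; λ = 2/(‖b₁‖+‖b₂‖) = 1.074354, sign → tz>0 ⇒ λ=+1.074354
r₁ = λ·B[:,0] = (+0.77014,-0.63490,+0.06150); r₂ = λ·B[:,1] = (+0.60142,+0.75487,+0.26166)
r₃ = r₁×r₂ = (-0.21255,-0.16452,+0.96320); SVD([r₁ r₂ r₃]) → R = UVᵀ:
  R  [+0.77014 +0.60142 -0.21255]
  R  [-0.63490 +0.75487 -0.16452]
  R  [+0.06150 +0.26166 +0.96320]
t = (+0.20173, +0.04074, +1.07435) m
tr R = 2.488212; θ = arccos((tr R − 1)/2) = 0.731601 rad = 41.918°
axis k = ((R−Rᵀ)₃₂, (R−Rᵀ)₁₃, (R−Rᵀ)₂₁) / (2 sinθ) = (+0.318967, -0.205114, -0.925304)
rvec = θ·k = (+0.233357, -0.150062, -0.676953)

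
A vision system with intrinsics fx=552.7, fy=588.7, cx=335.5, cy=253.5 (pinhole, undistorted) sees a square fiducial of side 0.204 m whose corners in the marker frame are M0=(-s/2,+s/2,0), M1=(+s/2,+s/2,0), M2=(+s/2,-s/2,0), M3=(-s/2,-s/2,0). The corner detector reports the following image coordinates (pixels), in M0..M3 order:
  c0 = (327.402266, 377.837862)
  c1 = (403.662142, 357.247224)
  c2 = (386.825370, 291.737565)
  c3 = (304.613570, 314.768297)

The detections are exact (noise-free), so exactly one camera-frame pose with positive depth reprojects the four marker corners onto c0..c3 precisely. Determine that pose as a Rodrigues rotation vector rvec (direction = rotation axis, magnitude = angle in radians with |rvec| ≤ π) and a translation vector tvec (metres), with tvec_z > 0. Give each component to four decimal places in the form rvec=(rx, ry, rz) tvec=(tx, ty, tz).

rvec=(0.5623, 0.0019, -0.2785) tvec=(0.0505, 0.1944, 1.3756)

Intrinsics K: fx=552.7, fy=588.7, cx=335.5, cy=253.5
Marker side s = 0.204 m; corners in marker frame (Z=0):
  M0 = (-0.1020, +0.1020, 0)
  M1 = (+0.1020, +0.1020, 0)
  M2 = (+0.1020, -0.1020, 0)
  M3 = (-0.1020, -0.1020, 0)
Detected image corners:
  c0 = (327.402266, 377.837862) px
  c1 = (403.662142, 357.247224) px
  c2 = (386.825370, 291.737565) px
  c3 = (304.613570, 314.768297) px
Planar DLT: solve 8×8 A·h = b for H (H[2,2]=1):
  H  [+367.80201 +233.16407 +355.78442]
  H  [-125.58211 +443.33637 +336.71392]
  H  [-0.05635 +0.38231 +1.00000]
B = K⁻¹H; ‖b₁‖=0.726950, ‖b₂‖=0.726950; λ = 2/(‖b₁‖+‖b₂‖) = 1.375610, sign → tz>0 ⇒ λ=+1.375610
r₁ = λ·B[:,0] = (+0.96247,-0.26007,-0.07752); r₂ = λ·B[:,1] = (+0.26108,+0.80948,+0.52591)
r₃ = r₁×r₂ = (-0.07402,-0.52641,+0.84700); SVD([r₁ r₂ r₃]) → R = UVᵀ:
  R  [+0.96247 +0.26108 -0.07402]
  R  [-0.26007 +0.80948 -0.52641]
  R  [-0.07752 +0.52591 +0.84700]
t = (+0.05049, +0.19445, +1.37561) m
tr R = 2.618955; θ = arccos((tr R − 1)/2) = 0.627535 rad = 35.955°
axis k = ((R−Rᵀ)₃₂, (R−Rᵀ)₁₃, (R−Rᵀ)₂₁) / (2 sinθ) = (+0.896123, +0.002977, -0.443795)
rvec = θ·k = (+0.562349, +0.001868, -0.278497)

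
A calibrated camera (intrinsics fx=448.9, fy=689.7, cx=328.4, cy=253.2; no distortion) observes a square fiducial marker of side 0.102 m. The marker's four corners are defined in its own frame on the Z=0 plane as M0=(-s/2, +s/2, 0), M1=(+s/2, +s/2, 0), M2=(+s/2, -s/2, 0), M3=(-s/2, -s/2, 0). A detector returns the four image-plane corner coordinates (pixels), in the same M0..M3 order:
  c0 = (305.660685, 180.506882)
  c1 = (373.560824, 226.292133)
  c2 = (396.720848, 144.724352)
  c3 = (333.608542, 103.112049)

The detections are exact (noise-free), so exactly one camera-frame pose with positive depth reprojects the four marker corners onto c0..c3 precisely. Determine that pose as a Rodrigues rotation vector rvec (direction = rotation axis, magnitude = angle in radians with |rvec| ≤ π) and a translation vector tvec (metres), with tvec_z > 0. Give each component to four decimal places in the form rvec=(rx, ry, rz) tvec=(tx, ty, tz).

Intrinsics K: fx=448.9, fy=689.7, cx=328.4, cy=253.2
Marker side s = 0.102 m; corners in marker frame (Z=0):
  M0 = (-0.0510, +0.0510, 0)
  M1 = (+0.0510, +0.0510, 0)
  M2 = (+0.0510, -0.0510, 0)
  M3 = (-0.0510, -0.0510, 0)
Detected image corners:
  c0 = (305.660685, 180.506882) px
  c1 = (373.560824, 226.292133) px
  c2 = (396.720848, 144.724352) px
  c3 = (333.608542, 103.112049) px
Planar DLT: solve 8×8 A·h = b for H (H[2,2]=1):
  H  [+606.27438 -516.82578 +352.71384]
  H  [+411.35810 +655.50418 +162.01712]
  H  [-0.09943 -0.75536 +1.00000]
B = K⁻¹H; ‖b₁‖=1.560876, ‖b₂‖=1.560876; λ = 2/(‖b₁‖+‖b₂‖) = 0.640666, sign → tz>0 ⇒ λ=+0.640666
r₁ = λ·B[:,0] = (+0.91187,+0.40550,-0.06370); r₂ = λ·B[:,1] = (-0.38358,+0.78656,-0.48393)
r₃ = r₁×r₂ = (-0.14613,+0.46572,+0.87278); SVD([r₁ r₂ r₃]) → R = UVᵀ:
  R  [+0.91187 -0.38358 -0.14613]
  R  [+0.40550 +0.78656 +0.46572]
  R  [-0.06370 -0.48393 +0.87278]
t = (+0.03470, -0.08470, +0.64067) m
tr R = 2.571217; θ = arccos((tr R − 1)/2) = 0.667117 rad = 38.223°
axis k = ((R−Rᵀ)₃₂, (R−Rᵀ)₁₃, (R−Rᵀ)₂₁) / (2 sinθ) = (-0.767426, -0.066607, +0.637669)
rvec = θ·k = (-0.511963, -0.044435, +0.425400)

rvec=(-0.5120, -0.0444, 0.4254) tvec=(0.0347, -0.0847, 0.6407)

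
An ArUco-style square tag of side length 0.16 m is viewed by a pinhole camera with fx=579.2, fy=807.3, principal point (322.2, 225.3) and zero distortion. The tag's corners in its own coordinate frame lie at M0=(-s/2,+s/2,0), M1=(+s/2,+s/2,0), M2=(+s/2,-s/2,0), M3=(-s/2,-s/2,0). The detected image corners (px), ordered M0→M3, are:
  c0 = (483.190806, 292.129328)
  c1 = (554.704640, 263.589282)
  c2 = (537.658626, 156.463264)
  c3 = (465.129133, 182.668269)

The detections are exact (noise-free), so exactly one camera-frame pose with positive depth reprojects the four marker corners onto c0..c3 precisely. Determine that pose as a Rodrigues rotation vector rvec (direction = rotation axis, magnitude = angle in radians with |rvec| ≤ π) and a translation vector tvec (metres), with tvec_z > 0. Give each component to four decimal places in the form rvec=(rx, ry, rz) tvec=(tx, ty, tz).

Intrinsics K: fx=579.2, fy=807.3, cx=322.2, cy=225.3
Marker side s = 0.16 m; corners in marker frame (Z=0):
  M0 = (-0.0800, +0.0800, 0)
  M1 = (+0.0800, +0.0800, 0)
  M2 = (+0.0800, -0.0800, 0)
  M3 = (-0.0800, -0.0800, 0)
Detected image corners:
  c0 = (483.190806, 292.129328) px
  c1 = (554.704640, 263.589282) px
  c2 = (537.658626, 156.463264) px
  c3 = (465.129133, 182.668269) px
Planar DLT: solve 8×8 A·h = b for H (H[2,2]=1):
  H  [+525.59083 +136.24558 +510.63353]
  H  [-138.01529 +688.40005 +223.77618]
  H  [+0.14793 +0.05208 +1.00000]
B = K⁻¹H; ‖b₁‖=0.864758, ‖b₂‖=0.864758; λ = 2/(‖b₁‖+‖b₂‖) = 1.156393, sign → tz>0 ⇒ λ=+1.156393
r₁ = λ·B[:,0] = (+0.95420,-0.24544,+0.17106); r₂ = λ·B[:,1] = (+0.23851,+0.96927,+0.06023)
r₃ = r₁×r₂ = (-0.18059,-0.01667,+0.98342); SVD([r₁ r₂ r₃]) → R = UVᵀ:
  R  [+0.95420 +0.23851 -0.18059]
  R  [-0.24544 +0.96927 -0.01667]
  R  [+0.17106 +0.06023 +0.98342]
t = (+0.37621, -0.00218, +1.15639) m
tr R = 2.906887; θ = arccos((tr R − 1)/2) = 0.306340 rad = 17.552°
axis k = ((R−Rᵀ)₃₂, (R−Rᵀ)₁₃, (R−Rᵀ)₂₁) / (2 sinθ) = (+0.127497, -0.583033, -0.802382)
rvec = θ·k = (+0.039058, -0.178606, -0.245802)

rvec=(0.0391, -0.1786, -0.2458) tvec=(0.3762, -0.0022, 1.1564)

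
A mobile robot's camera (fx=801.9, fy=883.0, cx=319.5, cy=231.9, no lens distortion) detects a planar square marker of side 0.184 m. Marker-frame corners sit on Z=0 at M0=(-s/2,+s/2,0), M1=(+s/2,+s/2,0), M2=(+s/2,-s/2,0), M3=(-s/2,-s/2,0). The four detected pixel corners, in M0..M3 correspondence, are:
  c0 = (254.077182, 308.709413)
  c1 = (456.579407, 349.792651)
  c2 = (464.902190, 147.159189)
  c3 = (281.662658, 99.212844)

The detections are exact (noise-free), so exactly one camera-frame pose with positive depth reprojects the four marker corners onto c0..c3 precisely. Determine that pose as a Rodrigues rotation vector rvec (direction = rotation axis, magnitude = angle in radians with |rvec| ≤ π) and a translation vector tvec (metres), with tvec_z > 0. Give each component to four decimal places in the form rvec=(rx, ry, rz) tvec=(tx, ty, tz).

Intrinsics K: fx=801.9, fy=883.0, cx=319.5, cy=231.9
Marker side s = 0.184 m; corners in marker frame (Z=0):
  M0 = (-0.0920, +0.0920, 0)
  M1 = (+0.0920, +0.0920, 0)
  M2 = (+0.0920, -0.0920, 0)
  M3 = (-0.0920, -0.0920, 0)
Detected image corners:
  c0 = (254.077182, 308.709413) px
  c1 = (456.579407, 349.792651) px
  c2 = (464.902190, 147.159189) px
  c3 = (281.662658, 99.212844) px
Planar DLT: solve 8×8 A·h = b for H (H[2,2]=1):
  H  [+1152.24554 -283.99483 +367.32521]
  H  [+308.95551 +1002.78470 +221.93012]
  H  [+0.29238 -0.51557 +1.00000]
B = K⁻¹H; ‖b₁‖=1.379685, ‖b₂‖=1.379685; λ = 2/(‖b₁‖+‖b₂‖) = 0.724803, sign → tz>0 ⇒ λ=+0.724803
r₁ = λ·B[:,0] = (+0.95703,+0.19795,+0.21192); r₂ = λ·B[:,1] = (-0.10780,+0.92127,-0.37369)
r₃ = r₁×r₂ = (-0.26921,+0.33479,+0.90302); SVD([r₁ r₂ r₃]) → R = UVᵀ:
  R  [+0.95703 -0.10780 -0.26921]
  R  [+0.19795 +0.92127 +0.33479]
  R  [+0.21192 -0.37369 +0.90302]
t = (+0.04323, -0.00818, +0.72480) m
tr R = 2.781319; θ = arccos((tr R − 1)/2) = 0.472003 rad = 27.044°
axis k = ((R−Rᵀ)₃₂, (R−Rᵀ)₁₃, (R−Rᵀ)₂₁) / (2 sinθ) = (-0.779107, -0.529094, +0.336232)
rvec = θ·k = (-0.367741, -0.249734, +0.158702)

rvec=(-0.3677, -0.2497, 0.1587) tvec=(0.0432, -0.0082, 0.7248)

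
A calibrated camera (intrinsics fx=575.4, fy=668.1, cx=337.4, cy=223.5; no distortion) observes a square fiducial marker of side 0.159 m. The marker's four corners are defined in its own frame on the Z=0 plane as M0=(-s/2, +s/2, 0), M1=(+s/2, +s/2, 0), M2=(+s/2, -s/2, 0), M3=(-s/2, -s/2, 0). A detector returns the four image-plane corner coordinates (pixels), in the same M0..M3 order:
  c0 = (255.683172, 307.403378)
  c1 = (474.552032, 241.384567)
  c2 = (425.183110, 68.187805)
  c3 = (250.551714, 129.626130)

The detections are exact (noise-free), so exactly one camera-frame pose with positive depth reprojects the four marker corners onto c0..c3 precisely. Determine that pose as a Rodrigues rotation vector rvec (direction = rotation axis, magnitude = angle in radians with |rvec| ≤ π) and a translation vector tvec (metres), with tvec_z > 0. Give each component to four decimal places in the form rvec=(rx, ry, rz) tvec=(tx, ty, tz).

Intrinsics K: fx=575.4, fy=668.1, cx=337.4, cy=223.5
Marker side s = 0.159 m; corners in marker frame (Z=0):
  M0 = (-0.0795, +0.0795, 0)
  M1 = (+0.0795, +0.0795, 0)
  M2 = (+0.0795, -0.0795, 0)
  M3 = (-0.0795, -0.0795, 0)
Detected image corners:
  c0 = (255.683172, 307.403378) px
  c1 = (474.552032, 241.384567) px
  c2 = (425.183110, 68.187805) px
  c3 = (250.551714, 129.626130) px
Planar DLT: solve 8×8 A·h = b for H (H[2,2]=1):
  H  [+1105.37224 -313.14349 +347.40915]
  H  [-461.32947 +848.73079 +177.95033]
  H  [-0.33264 -1.36802 +1.00000]
B = K⁻¹H; ‖b₁‖=2.219019, ‖b₂‖=2.219019; λ = 2/(‖b₁‖+‖b₂‖) = 0.450650, sign → tz>0 ⇒ λ=+0.450650
r₁ = λ·B[:,0] = (+0.95362,-0.26103,-0.14990); r₂ = λ·B[:,1] = (+0.11625,+0.77873,-0.61650)
r₃ = r₁×r₂ = (+0.27766,+0.57048,+0.77295); SVD([r₁ r₂ r₃]) → R = UVᵀ:
  R  [+0.95362 +0.11625 +0.27766]
  R  [-0.26103 +0.77873 +0.57048]
  R  [-0.14990 -0.61650 +0.77295]
t = (+0.00784, -0.03072, +0.45065) m
tr R = 2.505302; θ = arccos((tr R − 1)/2) = 0.718717 rad = 41.179°
axis k = ((R−Rᵀ)₃₂, (R−Rᵀ)₁₃, (R−Rᵀ)₂₁) / (2 sinθ) = (-0.901384, +0.324689, -0.286502)
rvec = θ·k = (-0.647840, +0.233360, -0.205914)

rvec=(-0.6478, 0.2334, -0.2059) tvec=(0.0078, -0.0307, 0.4506)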